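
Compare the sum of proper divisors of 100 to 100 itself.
abundant

Proper divisors of 100: sum = 1 + 2 + 4 + 5 + 10 + 20 + 25 + 50 = 117
Since 117 > 100, 100 is abundant.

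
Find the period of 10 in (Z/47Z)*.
46

47 is prime, so ord(10) divides φ(47) = 46.
Divisors of 46: 1, 2, 23, 46.
Repeated squaring: 10^1 ≡ 10, 10^2 ≡ 6, 10^4 ≡ 36, 10^8 ≡ 27, 10^16 ≡ 24, 10^32 ≡ 12 (mod 47).
Test 10^d mod 47 for each divisor d in increasing order:
10^1 ≡ 10
10^2 ≡ 6
10^23 = 10^16·10^4·10^2·10^1 ≡ 46
10^46 = 10^32·10^8·10^4·10^2 ≡ 1  ← first divisor giving 1
The order is 46.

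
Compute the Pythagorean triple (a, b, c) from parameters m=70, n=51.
(2299, 7140, 7501)

Euclid's formula: a = m² - n², b = 2mn, c = m² + n²
m = 70, n = 51
a = 70² - 51² = 4900 - 2601 = 2299
b = 2 × 70 × 51 = 7140
c = 70² + 51² = 4900 + 2601 = 7501
Verification: 2299² + 7140² = 5285401 + 50979600 = 56265001 = 7501² ✓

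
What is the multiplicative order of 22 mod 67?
11

67 is prime, so ord(22) divides φ(67) = 66.
Divisors of 66: 1, 2, 3, 6, 11, 22, 33, 66.
Repeated squaring: 22^1 ≡ 22, 22^2 ≡ 15, 22^4 ≡ 24, 22^8 ≡ 40, 22^16 ≡ 59, 22^32 ≡ 64, 22^64 ≡ 9 (mod 67).
Test 22^d mod 67 for each divisor d in increasing order:
22^1 ≡ 22
22^2 ≡ 15
22^3 = 22^2·22^1 ≡ 62
22^6 = 22^4·22^2 ≡ 25
22^11 = 22^8·22^2·22^1 ≡ 1  ← first divisor giving 1
The order is 11.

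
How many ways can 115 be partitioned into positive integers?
1064144451

p(n) counts ways to write n as a sum of positive integers (order ignored).
Euler's pentagonal recurrence: p(k) = p(k-1) + p(k-2) - p(k-5) - p(k-7) + p(k-12) + p(k-15) - ... (offsets j(3j∓1)/2, signs ++--, p(0)=1, p(<0)=0).
DP table for k = 0..114: p(0)=1, p(1)=1, p(2)=2, p(3)=3, p(4)=5, p(5)=7, p(6)=11, p(7)=15, p(8)=22, p(9)=30, p(10)=42, p(11)=56, p(12)=77, p(13)=101, p(14)=135, p(15)=176, p(16)=231, p(17)=297, p(18)=385, p(19)=490, p(20)=627, p(21)=792, p(22)=1002, p(23)=1255, p(24)=1575, p(25)=1958, p(26)=2436, p(27)=3010, p(28)=3718, p(29)=4565, p(30)=5604, p(31)=6842, p(32)=8349, p(33)=10143, p(34)=12310, p(35)=14883, p(36)=17977, p(37)=21637, p(38)=26015, p(39)=31185, p(40)=37338, p(41)=44583, p(42)=53174, p(43)=63261, p(44)=75175, p(45)=89134, p(46)=105558, p(47)=124754, p(48)=147273, p(49)=173525, p(50)=204226, p(51)=239943, p(52)=281589, p(53)=329931, p(54)=386155, p(55)=451276, p(56)=526823, p(57)=614154, p(58)=715220, p(59)=831820, p(60)=966467, p(61)=1121505, p(62)=1300156, p(63)=1505499, p(64)=1741630, p(65)=2012558, p(66)=2323520, p(67)=2679689, p(68)=3087735, p(69)=3554345, p(70)=4087968, p(71)=4697205, p(72)=5392783, p(73)=6185689, p(74)=7089500, p(75)=8118264, p(76)=9289091, p(77)=10619863, p(78)=12132164, p(79)=13848650, p(80)=15796476, p(81)=18004327, p(82)=20506255, p(83)=23338469, p(84)=26543660, p(85)=30167357, p(86)=34262962, p(87)=38887673, p(88)=44108109, p(89)=49995925, p(90)=56634173, p(91)=64112359, p(92)=72533807, p(93)=82010177, p(94)=92669720, p(95)=104651419, p(96)=118114304, p(97)=133230930, p(98)=150198136, p(99)=169229875, p(100)=190569292, p(101)=214481126, p(102)=241265379, p(103)=271248950, p(104)=304801365, p(105)=342325709, p(106)=384276336, p(107)=431149389, p(108)=483502844, p(109)=541946240, p(110)=607163746, p(111)=679903203, p(112)=761002156, p(113)=851376628, p(114)=952050665.
Final step: p(115) = p(114) + p(113) - p(110) - p(108) + p(103) + p(100) - p(93) - p(89) + p(80) + p(75) - p(64) - p(58) + p(45) + p(38) - p(23) - p(15)
= 952050665 + 851376628 - 607163746 - 483502844 + 271248950 + 190569292 - 82010177 - 49995925 + 15796476 + 8118264 - 1741630 - 715220 + 89134 + 26015 - 1255 - 176
= 1064144451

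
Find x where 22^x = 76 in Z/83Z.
61

Baby-step giant-step with step n = ⌈√83⌉ = 10.
Baby steps 22^j mod 83 (j:value) for j=0..9: 0:1, 1:22, 2:69, 3:24, 4:30, 5:79, 6:78, 7:56, 8:70, 9:46.
Giant-step multiplier: 22^(-10) ≡ 22^(82-10) = 22^72 ≡ 26 (mod 83).
Giant steps γ_i = 76·26^i mod 83: γ_0=76, γ_1=67, γ_2=82, γ_3=57, γ_4=71, γ_5=20, γ_6=22 (in table at j=1).
x = i·n + j = 6·10 + 1 = 61.
Check: 22^61 ≡ 76 (mod 83).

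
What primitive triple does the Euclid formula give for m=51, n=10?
(2501, 1020, 2701)

Euclid's formula: a = m² - n², b = 2mn, c = m² + n²
m = 51, n = 10
a = 51² - 10² = 2601 - 100 = 2501
b = 2 × 51 × 10 = 1020
c = 51² + 10² = 2601 + 100 = 2701
Verification: 2501² + 1020² = 6255001 + 1040400 = 7295401 = 2701² ✓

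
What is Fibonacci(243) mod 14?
2

Matrix identity: Q^n = [[F_(n+1), F_n], [F_n, F_(n-1)]] with Q = [[1,1],[1,0]].
n = 243 = 11110011₂. Square-and-multiply, entries mod 14:
Q^1 = [[1,1],[1,0]]
Q^3 = (Q^1)²·Q = [[3,2],[2,1]]
Q^7 = (Q^3)²·Q = [[7,13],[13,8]]
Q^15 = (Q^7)²·Q = [[7,8],[8,13]]
Q^30 = (Q^15)² = [[1,6],[6,9]]
Q^60 = (Q^30)² = [[9,4],[4,5]]
Q^121 = (Q^60)²·Q = [[13,13],[13,0]]
Q^243 = (Q^121)²·Q = [[3,2],[2,1]]
F_243 mod 14 = Q^243[0][1] = 2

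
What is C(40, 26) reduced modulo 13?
3

Using Lucas' theorem:
Write n=40 and k=26 in base 13:
n in base 13: [3, 1]
k in base 13: [2, 0]
C(40,26) mod 13 = ∏ C(n_i, k_i) mod 13
Digit binomials (mod 13): C(3,2) = 3; C(1,0) = 1
Product: 3 × 1 = 3 ≡ 3 (mod 13)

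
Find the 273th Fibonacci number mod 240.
178

Matrix identity: Q^n = [[F_(n+1), F_n], [F_n, F_(n-1)]] with Q = [[1,1],[1,0]].
n = 273 = 100010001₂. Square-and-multiply, entries mod 240:
Q^1 = [[1,1],[1,0]]
Q^2 = (Q^1)² = [[2,1],[1,1]]
Q^4 = (Q^2)² = [[5,3],[3,2]]
Q^8 = (Q^4)² = [[34,21],[21,13]]
Q^17 = (Q^8)²·Q = [[184,157],[157,27]]
Q^34 = (Q^17)² = [[185,7],[7,178]]
Q^68 = (Q^34)² = [[194,141],[141,53]]
Q^136 = (Q^68)² = [[157,27],[27,130]]
Q^273 = (Q^136)²·Q = [[7,178],[178,69]]
F_273 mod 240 = Q^273[0][1] = 178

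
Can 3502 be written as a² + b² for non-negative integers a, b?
Not possible

Factorization: 3502 = 2 × 17 × 103
By Fermat: n is sum of two squares iff every prime p ≡ 3 (mod 4) appears to even power.
Prime(s) ≡ 3 (mod 4) with odd exponent: [(103, 1)]
Therefore 3502 cannot be expressed as a² + b².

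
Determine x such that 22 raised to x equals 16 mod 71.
12

Baby-step giant-step with step n = ⌈√71⌉ = 9.
Baby steps 22^j mod 71 (j:value) for j=0..8: 0:1, 1:22, 2:58, 3:69, 4:27, 5:26, 6:4, 7:17, 8:19.
Giant-step multiplier: 22^(-9) ≡ 22^(70-9) = 22^61 ≡ 62 (mod 71).
Giant steps γ_i = 16·62^i mod 71: γ_0=16, γ_1=69 (in table at j=3).
x = i·n + j = 1·9 + 3 = 12.
Check: 22^12 ≡ 16 (mod 71).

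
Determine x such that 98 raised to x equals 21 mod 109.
100

Baby-step giant-step with step n = ⌈√109⌉ = 11.
Baby steps 98^j mod 109 (j:value) for j=0..10: 0:1, 1:98, 2:12, 3:86, 4:35, 5:51, 6:93, 7:67, 8:26, 9:41, 10:94.
Giant-step multiplier: 98^(-11) ≡ 98^(108-11) = 98^97 ≡ 37 (mod 109).
Giant steps γ_i = 21·37^i mod 109: γ_0=21, γ_1=14, γ_2=82, γ_3=91, γ_4=97, γ_5=101, γ_6=31, γ_7=57, γ_8=38, γ_9=98 (in table at j=1).
x = i·n + j = 9·11 + 1 = 100.
Check: 98^100 ≡ 21 (mod 109).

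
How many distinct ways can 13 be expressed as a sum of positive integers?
101

p(n) counts ways to write n as a sum of positive integers (order ignored).
Euler's pentagonal recurrence: p(k) = p(k-1) + p(k-2) - p(k-5) - p(k-7) + p(k-12) + p(k-15) - ... (offsets j(3j∓1)/2, signs ++--, p(0)=1, p(<0)=0).
DP table for k = 0..12: p(0)=1, p(1)=1, p(2)=2, p(3)=3, p(4)=5, p(5)=7, p(6)=11, p(7)=15, p(8)=22, p(9)=30, p(10)=42, p(11)=56, p(12)=77.
Final step: p(13) = p(12) + p(11) - p(8) - p(6) + p(1)
= 77 + 56 - 22 - 11 + 1
= 101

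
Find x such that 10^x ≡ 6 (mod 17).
5

Baby-step giant-step with step n = ⌈√17⌉ = 5.
Baby steps 10^j mod 17 (j:value) for j=0..4: 0:1, 1:10, 2:15, 3:14, 4:4.
Giant-step multiplier: 10^(-5) ≡ 10^(16-5) = 10^11 ≡ 3 (mod 17).
Giant steps γ_i = 6·3^i mod 17: γ_0=6, γ_1=1 (in table at j=0).
x = i·n + j = 1·5 + 0 = 5.
Check: 10^5 ≡ 6 (mod 17).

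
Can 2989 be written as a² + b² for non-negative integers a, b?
35² + 42² (a=35, b=42)

Factorization: 2989 = 7^2 × 61
By Fermat: n is sum of two squares iff every prime p ≡ 3 (mod 4) appears to even power.
All primes ≡ 3 (mod 4) appear to even power.
Search a = 0, 1, 2, … for 2989 - a² a perfect square: first hit at a = 35: 2989 - 1225 = 1764 = 42².
2989 = 35² + 42² = 1225 + 1764 ✓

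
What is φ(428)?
212

428 = 2^2 × 107
φ(n) = n × ∏(1 - 1/p) for each prime p dividing n
φ(428) = 428 × (1 - 1/2) × (1 - 1/107) = 212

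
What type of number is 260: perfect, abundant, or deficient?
abundant

Proper divisors of 260: sum = 1 + 2 + 4 + 5 + 10 + 13 + 20 + 26 + 52 + 65 + 130 = 328
Since 328 > 260, 260 is abundant.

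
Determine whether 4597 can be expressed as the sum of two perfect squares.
41² + 54² (a=41, b=54)

Factorization: 4597 = 4597
By Fermat: n is sum of two squares iff every prime p ≡ 3 (mod 4) appears to even power.
All primes ≡ 3 (mod 4) appear to even power.
Search a = 0, 1, 2, … for 4597 - a² a perfect square: first hit at a = 41: 4597 - 1681 = 2916 = 54².
4597 = 41² + 54² = 1681 + 2916 ✓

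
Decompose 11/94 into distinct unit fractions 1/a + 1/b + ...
1/9 + 1/170 + 1/35955

Greedy algorithm:
11/94: ceiling(94/11) = 9, use 1/9
5/846: ceiling(846/5) = 170, use 1/170
1/35955: ceiling(35955/1) = 35955, use 1/35955
Result: 11/94 = 1/9 + 1/170 + 1/35955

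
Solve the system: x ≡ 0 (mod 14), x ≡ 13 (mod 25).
238

Using Chinese Remainder Theorem:
M = 14 × 25 = 350
M1 = 25, M2 = 14
y1 = 25^(-1) mod 14 = 9
y2 = 14^(-1) mod 25 = 9
x = (0×25×9 + 13×14×9) mod 350 = 238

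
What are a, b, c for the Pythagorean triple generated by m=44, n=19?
(1575, 1672, 2297)

Euclid's formula: a = m² - n², b = 2mn, c = m² + n²
m = 44, n = 19
a = 44² - 19² = 1936 - 361 = 1575
b = 2 × 44 × 19 = 1672
c = 44² + 19² = 1936 + 361 = 2297
Verification: 1575² + 1672² = 2480625 + 2795584 = 5276209 = 2297² ✓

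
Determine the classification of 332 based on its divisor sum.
deficient

Proper divisors of 332: sum = 1 + 2 + 4 + 83 + 166 = 256
Since 256 < 332, 332 is deficient.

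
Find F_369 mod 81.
61

Matrix identity: Q^n = [[F_(n+1), F_n], [F_n, F_(n-1)]] with Q = [[1,1],[1,0]].
n = 369 = 101110001₂. Square-and-multiply, entries mod 81:
Q^1 = [[1,1],[1,0]]
Q^2 = (Q^1)² = [[2,1],[1,1]]
Q^5 = (Q^2)²·Q = [[8,5],[5,3]]
Q^11 = (Q^5)²·Q = [[63,8],[8,55]]
Q^23 = (Q^11)²·Q = [[36,64],[64,53]]
Q^46 = (Q^23)² = [[46,26],[26,20]]
Q^92 = (Q^46)² = [[38,15],[15,23]]
Q^184 = (Q^92)² = [[49,24],[24,25]]
Q^369 = (Q^184)²·Q = [[55,61],[61,75]]
F_369 mod 81 = Q^369[0][1] = 61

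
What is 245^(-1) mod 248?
165

gcd(245, 248) = 1, so the inverse exists.
Extended Euclidean algorithm on (248, 245):
248 = 1 × 245 + 3  ⟹  3 = (1)·248 + (-1)·245
245 = 81 × 3 + 2  ⟹  2 = (-81)·248 + (82)·245
3 = 1 × 2 + 1  ⟹  1 = (82)·248 + (-83)·245
So (-83)·245 ≡ 1 (mod 248), i.e. 245^(-1) ≡ -83 ≡ 165 (mod 248).
Check: 245 × 165 = 40425 ≡ 1 (mod 248)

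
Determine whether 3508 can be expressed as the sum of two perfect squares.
12² + 58² (a=12, b=58)

Factorization: 3508 = 2^2 × 877
By Fermat: n is sum of two squares iff every prime p ≡ 3 (mod 4) appears to even power.
All primes ≡ 3 (mod 4) appear to even power.
Search a = 0, 1, 2, … for 3508 - a² a perfect square: first hit at a = 12: 3508 - 144 = 3364 = 58².
3508 = 12² + 58² = 144 + 3364 ✓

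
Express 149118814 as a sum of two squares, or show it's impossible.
Not possible

Factorization: 149118814 = 2 × 13 × 179^3
By Fermat: n is sum of two squares iff every prime p ≡ 3 (mod 4) appears to even power.
Prime(s) ≡ 3 (mod 4) with odd exponent: [(179, 3)]
Therefore 149118814 cannot be expressed as a² + b².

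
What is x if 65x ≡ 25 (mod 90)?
x ≡ 17 (mod 18)

gcd(65, 90) = 5, which divides 25, so solutions exist.
Divide through by 5: 13x ≡ 5 (mod 18).
Find 13^(-1) mod 18 by the extended Euclidean algorithm:
18 = 1 × 13 + 5  ⟹  5 = (1)·18 + (-1)·13
13 = 2 × 5 + 3  ⟹  3 = (-2)·18 + (3)·13
5 = 1 × 3 + 2  ⟹  2 = (3)·18 + (-4)·13
3 = 1 × 2 + 1  ⟹  1 = (-5)·18 + (7)·13
So (7)·13 ≡ 1 (mod 18), i.e. 13^(-1) ≡ 7 (mod 18).
x ≡ 7 × 5 = 35 ≡ 17 (mod 18).
Check: 65 × 17 = 1105 ≡ 25 (mod 90).
x ≡ 17 (mod 18), giving 5 solutions mod 90.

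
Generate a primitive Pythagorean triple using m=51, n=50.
(101, 5100, 5101)

Euclid's formula: a = m² - n², b = 2mn, c = m² + n²
m = 51, n = 50
a = 51² - 50² = 2601 - 2500 = 101
b = 2 × 51 × 50 = 5100
c = 51² + 50² = 2601 + 2500 = 5101
Verification: 101² + 5100² = 10201 + 26010000 = 26020201 = 5101² ✓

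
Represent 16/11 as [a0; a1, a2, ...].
[1; 2, 5]

Euclidean algorithm steps:
16 = 1 × 11 + 5
11 = 2 × 5 + 1
5 = 5 × 1 + 0
Continued fraction: [1; 2, 5]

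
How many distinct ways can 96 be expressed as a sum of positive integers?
118114304

p(n) counts ways to write n as a sum of positive integers (order ignored).
Euler's pentagonal recurrence: p(k) = p(k-1) + p(k-2) - p(k-5) - p(k-7) + p(k-12) + p(k-15) - ... (offsets j(3j∓1)/2, signs ++--, p(0)=1, p(<0)=0).
DP table for k = 0..95: p(0)=1, p(1)=1, p(2)=2, p(3)=3, p(4)=5, p(5)=7, p(6)=11, p(7)=15, p(8)=22, p(9)=30, p(10)=42, p(11)=56, p(12)=77, p(13)=101, p(14)=135, p(15)=176, p(16)=231, p(17)=297, p(18)=385, p(19)=490, p(20)=627, p(21)=792, p(22)=1002, p(23)=1255, p(24)=1575, p(25)=1958, p(26)=2436, p(27)=3010, p(28)=3718, p(29)=4565, p(30)=5604, p(31)=6842, p(32)=8349, p(33)=10143, p(34)=12310, p(35)=14883, p(36)=17977, p(37)=21637, p(38)=26015, p(39)=31185, p(40)=37338, p(41)=44583, p(42)=53174, p(43)=63261, p(44)=75175, p(45)=89134, p(46)=105558, p(47)=124754, p(48)=147273, p(49)=173525, p(50)=204226, p(51)=239943, p(52)=281589, p(53)=329931, p(54)=386155, p(55)=451276, p(56)=526823, p(57)=614154, p(58)=715220, p(59)=831820, p(60)=966467, p(61)=1121505, p(62)=1300156, p(63)=1505499, p(64)=1741630, p(65)=2012558, p(66)=2323520, p(67)=2679689, p(68)=3087735, p(69)=3554345, p(70)=4087968, p(71)=4697205, p(72)=5392783, p(73)=6185689, p(74)=7089500, p(75)=8118264, p(76)=9289091, p(77)=10619863, p(78)=12132164, p(79)=13848650, p(80)=15796476, p(81)=18004327, p(82)=20506255, p(83)=23338469, p(84)=26543660, p(85)=30167357, p(86)=34262962, p(87)=38887673, p(88)=44108109, p(89)=49995925, p(90)=56634173, p(91)=64112359, p(92)=72533807, p(93)=82010177, p(94)=92669720, p(95)=104651419.
Final step: p(96) = p(95) + p(94) - p(91) - p(89) + p(84) + p(81) - p(74) - p(70) + p(61) + p(56) - p(45) - p(39) + p(26) + p(19) - p(4)
= 104651419 + 92669720 - 64112359 - 49995925 + 26543660 + 18004327 - 7089500 - 4087968 + 1121505 + 526823 - 89134 - 31185 + 2436 + 490 - 5
= 118114304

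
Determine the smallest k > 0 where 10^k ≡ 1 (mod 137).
8

137 is prime, so ord(10) divides φ(137) = 136.
Divisors of 136: 1, 2, 4, 8, 17, 34, 68, 136.
Repeated squaring: 10^1 ≡ 10, 10^2 ≡ 100, 10^4 ≡ 136, 10^8 ≡ 1, 10^16 ≡ 1, 10^32 ≡ 1, 10^64 ≡ 1, 10^128 ≡ 1 (mod 137).
Test 10^d mod 137 for each divisor d in increasing order:
10^1 ≡ 10
10^2 ≡ 100
10^4 ≡ 136
10^8 ≡ 1  ← first divisor giving 1
The order is 8.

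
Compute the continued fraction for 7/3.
[2; 3]

Euclidean algorithm steps:
7 = 2 × 3 + 1
3 = 3 × 1 + 0
Continued fraction: [2; 3]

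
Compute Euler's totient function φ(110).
40

110 = 2 × 5 × 11
φ(n) = n × ∏(1 - 1/p) for each prime p dividing n
φ(110) = 110 × (1 - 1/2) × (1 - 1/5) × (1 - 1/11) = 40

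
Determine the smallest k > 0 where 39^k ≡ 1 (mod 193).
64

193 is prime, so ord(39) divides φ(193) = 192.
Divisors of 192: 1, 2, 3, 4, 6, 8, 12, 16, 24, 32, 48, 64, 96, 192.
Repeated squaring: 39^1 ≡ 39, 39^2 ≡ 170, 39^4 ≡ 143, 39^8 ≡ 184, 39^16 ≡ 81, 39^32 ≡ 192, 39^64 ≡ 1, 39^128 ≡ 1 (mod 193).
Test 39^d mod 193 for each divisor d in increasing order:
39^1 ≡ 39
39^2 ≡ 170
39^3 = 39^2·39^1 ≡ 68
39^4 ≡ 143
39^6 = 39^4·39^2 ≡ 185
39^8 ≡ 184
39^12 = 39^8·39^4 ≡ 64
39^16 ≡ 81
39^24 = 39^16·39^8 ≡ 43
39^32 ≡ 192
39^48 = 39^32·39^16 ≡ 112
39^64 ≡ 1  ← first divisor giving 1
The order is 64.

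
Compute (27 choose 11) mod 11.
2

Using Lucas' theorem:
Write n=27 and k=11 in base 11:
n in base 11: [2, 5]
k in base 11: [1, 0]
C(27,11) mod 11 = ∏ C(n_i, k_i) mod 11
Digit binomials (mod 11): C(2,1) = 2; C(5,0) = 1
Product: 2 × 1 = 2 ≡ 2 (mod 11)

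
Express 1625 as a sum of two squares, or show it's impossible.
5² + 40² (a=5, b=40)

Factorization: 1625 = 5^3 × 13
By Fermat: n is sum of two squares iff every prime p ≡ 3 (mod 4) appears to even power.
All primes ≡ 3 (mod 4) appear to even power.
Search a = 0, 1, 2, … for 1625 - a² a perfect square: first hit at a = 5: 1625 - 25 = 1600 = 40².
1625 = 5² + 40² = 25 + 1600 ✓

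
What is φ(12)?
4

12 = 2^2 × 3
φ(n) = n × ∏(1 - 1/p) for each prime p dividing n
φ(12) = 12 × (1 - 1/2) × (1 - 1/3) = 4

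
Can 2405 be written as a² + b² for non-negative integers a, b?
2² + 49² (a=2, b=49)

Factorization: 2405 = 5 × 13 × 37
By Fermat: n is sum of two squares iff every prime p ≡ 3 (mod 4) appears to even power.
All primes ≡ 3 (mod 4) appear to even power.
Search a = 0, 1, 2, … for 2405 - a² a perfect square: first hit at a = 2: 2405 - 4 = 2401 = 49².
2405 = 2² + 49² = 4 + 2401 ✓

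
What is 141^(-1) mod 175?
36

gcd(141, 175) = 1, so the inverse exists.
Extended Euclidean algorithm on (175, 141):
175 = 1 × 141 + 34  ⟹  34 = (1)·175 + (-1)·141
141 = 4 × 34 + 5  ⟹  5 = (-4)·175 + (5)·141
34 = 6 × 5 + 4  ⟹  4 = (25)·175 + (-31)·141
5 = 1 × 4 + 1  ⟹  1 = (-29)·175 + (36)·141
So (36)·141 ≡ 1 (mod 175), i.e. 141^(-1) ≡ 36 (mod 175).
Check: 141 × 36 = 5076 ≡ 1 (mod 175)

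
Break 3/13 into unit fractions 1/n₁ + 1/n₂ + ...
1/5 + 1/33 + 1/2145

Greedy algorithm:
3/13: ceiling(13/3) = 5, use 1/5
2/65: ceiling(65/2) = 33, use 1/33
1/2145: ceiling(2145/1) = 2145, use 1/2145
Result: 3/13 = 1/5 + 1/33 + 1/2145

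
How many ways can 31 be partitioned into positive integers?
6842

p(n) counts ways to write n as a sum of positive integers (order ignored).
Euler's pentagonal recurrence: p(k) = p(k-1) + p(k-2) - p(k-5) - p(k-7) + p(k-12) + p(k-15) - ... (offsets j(3j∓1)/2, signs ++--, p(0)=1, p(<0)=0).
DP table for k = 0..30: p(0)=1, p(1)=1, p(2)=2, p(3)=3, p(4)=5, p(5)=7, p(6)=11, p(7)=15, p(8)=22, p(9)=30, p(10)=42, p(11)=56, p(12)=77, p(13)=101, p(14)=135, p(15)=176, p(16)=231, p(17)=297, p(18)=385, p(19)=490, p(20)=627, p(21)=792, p(22)=1002, p(23)=1255, p(24)=1575, p(25)=1958, p(26)=2436, p(27)=3010, p(28)=3718, p(29)=4565, p(30)=5604.
Final step: p(31) = p(30) + p(29) - p(26) - p(24) + p(19) + p(16) - p(9) - p(5)
= 5604 + 4565 - 2436 - 1575 + 490 + 231 - 30 - 7
= 6842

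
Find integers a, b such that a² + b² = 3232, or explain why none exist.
36² + 44² (a=36, b=44)

Factorization: 3232 = 2^5 × 101
By Fermat: n is sum of two squares iff every prime p ≡ 3 (mod 4) appears to even power.
All primes ≡ 3 (mod 4) appear to even power.
Search a = 0, 1, 2, … for 3232 - a² a perfect square: first hit at a = 36: 3232 - 1296 = 1936 = 44².
3232 = 36² + 44² = 1296 + 1936 ✓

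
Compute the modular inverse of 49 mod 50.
49

gcd(49, 50) = 1, so the inverse exists.
Extended Euclidean algorithm on (50, 49):
50 = 1 × 49 + 1  ⟹  1 = (1)·50 + (-1)·49
So (-1)·49 ≡ 1 (mod 50), i.e. 49^(-1) ≡ -1 ≡ 49 (mod 50).
Check: 49 × 49 = 2401 ≡ 1 (mod 50)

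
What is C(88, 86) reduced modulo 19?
9

Using Lucas' theorem:
Write n=88 and k=86 in base 19:
n in base 19: [4, 12]
k in base 19: [4, 10]
C(88,86) mod 19 = ∏ C(n_i, k_i) mod 19
Digit binomials (mod 19): C(4,4) = 1; C(12,10) = 66 ≡ 9
Product: 1 × 9 = 9 ≡ 9 (mod 19)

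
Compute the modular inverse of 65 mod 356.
241

gcd(65, 356) = 1, so the inverse exists.
Extended Euclidean algorithm on (356, 65):
356 = 5 × 65 + 31  ⟹  31 = (1)·356 + (-5)·65
65 = 2 × 31 + 3  ⟹  3 = (-2)·356 + (11)·65
31 = 10 × 3 + 1  ⟹  1 = (21)·356 + (-115)·65
So (-115)·65 ≡ 1 (mod 356), i.e. 65^(-1) ≡ -115 ≡ 241 (mod 356).
Check: 65 × 241 = 15665 ≡ 1 (mod 356)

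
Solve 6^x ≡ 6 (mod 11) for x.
1

Baby-step giant-step with step n = ⌈√11⌉ = 4.
Baby steps 6^j mod 11 (j:value) for j=0..3: 0:1, 1:6, 2:3, 3:7.
h = 6 is already in the table at j=1, so x = 1.
Check: 6^1 ≡ 6 (mod 11).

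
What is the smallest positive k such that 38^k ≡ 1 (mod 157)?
156

157 is prime, so ord(38) divides φ(157) = 156.
Divisors of 156: 1, 2, 3, 4, 6, 12, 13, 26, 39, 52, 78, 156.
Repeated squaring: 38^1 ≡ 38, 38^2 ≡ 31, 38^4 ≡ 19, 38^8 ≡ 47, 38^16 ≡ 11, 38^32 ≡ 121, 38^64 ≡ 40, 38^128 ≡ 30 (mod 157).
Test 38^d mod 157 for each divisor d in increasing order:
38^1 ≡ 38
38^2 ≡ 31
38^3 = 38^2·38^1 ≡ 79
38^4 ≡ 19
38^6 = 38^4·38^2 ≡ 118
38^12 = 38^8·38^4 ≡ 108
38^13 = 38^8·38^4·38^1 ≡ 22
38^26 = 38^16·38^8·38^2 ≡ 13
38^39 = 38^32·38^4·38^2·38^1 ≡ 129
38^52 = 38^32·38^16·38^4 ≡ 12
38^78 = 38^64·38^8·38^4·38^2 ≡ 156
38^156 = 38^128·38^16·38^8·38^4 ≡ 1  ← first divisor giving 1
The order is 156.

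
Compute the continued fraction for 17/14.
[1; 4, 1, 2]

Euclidean algorithm steps:
17 = 1 × 14 + 3
14 = 4 × 3 + 2
3 = 1 × 2 + 1
2 = 2 × 1 + 0
Continued fraction: [1; 4, 1, 2]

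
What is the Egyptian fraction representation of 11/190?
1/18 + 1/428 + 1/365940

Greedy algorithm:
11/190: ceiling(190/11) = 18, use 1/18
2/855: ceiling(855/2) = 428, use 1/428
1/365940: ceiling(365940/1) = 365940, use 1/365940
Result: 11/190 = 1/18 + 1/428 + 1/365940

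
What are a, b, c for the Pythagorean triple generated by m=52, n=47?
(495, 4888, 4913)

Euclid's formula: a = m² - n², b = 2mn, c = m² + n²
m = 52, n = 47
a = 52² - 47² = 2704 - 2209 = 495
b = 2 × 52 × 47 = 4888
c = 52² + 47² = 2704 + 2209 = 4913
Verification: 495² + 4888² = 245025 + 23892544 = 24137569 = 4913² ✓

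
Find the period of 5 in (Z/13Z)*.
4

13 is prime, so ord(5) divides φ(13) = 12.
Divisors of 12: 1, 2, 3, 4, 6, 12.
Repeated squaring: 5^1 ≡ 5, 5^2 ≡ 12, 5^4 ≡ 1, 5^8 ≡ 1 (mod 13).
Test 5^d mod 13 for each divisor d in increasing order:
5^1 ≡ 5
5^2 ≡ 12
5^3 = 5^2·5^1 ≡ 8
5^4 ≡ 1  ← first divisor giving 1
The order is 4.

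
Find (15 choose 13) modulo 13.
1

Using Lucas' theorem:
Write n=15 and k=13 in base 13:
n in base 13: [1, 2]
k in base 13: [1, 0]
C(15,13) mod 13 = ∏ C(n_i, k_i) mod 13
Digit binomials (mod 13): C(1,1) = 1; C(2,0) = 1
Product: 1 × 1 = 1 ≡ 1 (mod 13)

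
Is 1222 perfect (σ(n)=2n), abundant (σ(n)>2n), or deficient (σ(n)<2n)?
deficient

Proper divisors of 1222: sum = 1 + 2 + 13 + 26 + 47 + 94 + 611 = 794
Since 794 < 1222, 1222 is deficient.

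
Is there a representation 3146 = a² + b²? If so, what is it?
11² + 55² (a=11, b=55)

Factorization: 3146 = 2 × 11^2 × 13
By Fermat: n is sum of two squares iff every prime p ≡ 3 (mod 4) appears to even power.
All primes ≡ 3 (mod 4) appear to even power.
Search a = 0, 1, 2, … for 3146 - a² a perfect square: first hit at a = 11: 3146 - 121 = 3025 = 55².
3146 = 11² + 55² = 121 + 3025 ✓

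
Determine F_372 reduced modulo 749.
465

Matrix identity: Q^n = [[F_(n+1), F_n], [F_n, F_(n-1)]] with Q = [[1,1],[1,0]].
n = 372 = 101110100₂. Square-and-multiply, entries mod 749:
Q^1 = [[1,1],[1,0]]
Q^2 = (Q^1)² = [[2,1],[1,1]]
Q^5 = (Q^2)²·Q = [[8,5],[5,3]]
Q^11 = (Q^5)²·Q = [[144,89],[89,55]]
Q^23 = (Q^11)²·Q = [[679,195],[195,484]]
Q^46 = (Q^23)² = [[232,587],[587,394]]
Q^93 = (Q^46)²·Q = [[377,674],[674,452]]
Q^186 = (Q^93)² = [[201,741],[741,209]]
Q^372 = (Q^186)² = [[19,465],[465,303]]
F_372 mod 749 = Q^372[0][1] = 465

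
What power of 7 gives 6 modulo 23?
16

Baby-step giant-step with step n = ⌈√23⌉ = 5.
Baby steps 7^j mod 23 (j:value) for j=0..4: 0:1, 1:7, 2:3, 3:21, 4:9.
Giant-step multiplier: 7^(-5) ≡ 7^(22-5) = 7^17 ≡ 19 (mod 23).
Giant steps γ_i = 6·19^i mod 23: γ_0=6, γ_1=22, γ_2=4, γ_3=7 (in table at j=1).
x = i·n + j = 3·5 + 1 = 16.
Check: 7^16 ≡ 6 (mod 23).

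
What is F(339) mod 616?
562

Matrix identity: Q^n = [[F_(n+1), F_n], [F_n, F_(n-1)]] with Q = [[1,1],[1,0]].
n = 339 = 101010011₂. Square-and-multiply, entries mod 616:
Q^1 = [[1,1],[1,0]]
Q^2 = (Q^1)² = [[2,1],[1,1]]
Q^5 = (Q^2)²·Q = [[8,5],[5,3]]
Q^10 = (Q^5)² = [[89,55],[55,34]]
Q^21 = (Q^10)²·Q = [[463,474],[474,605]]
Q^42 = (Q^21)² = [[453,496],[496,573]]
Q^84 = (Q^42)² = [[313,80],[80,233]]
Q^169 = (Q^84)²·Q = [[209,265],[265,560]]
Q^339 = (Q^169)²·Q = [[451,562],[562,505]]
F_339 mod 616 = Q^339[0][1] = 562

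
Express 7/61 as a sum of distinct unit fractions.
1/9 + 1/275 + 1/150975

Greedy algorithm:
7/61: ceiling(61/7) = 9, use 1/9
2/549: ceiling(549/2) = 275, use 1/275
1/150975: ceiling(150975/1) = 150975, use 1/150975
Result: 7/61 = 1/9 + 1/275 + 1/150975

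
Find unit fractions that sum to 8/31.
1/4 + 1/124

Greedy algorithm:
8/31: ceiling(31/8) = 4, use 1/4
1/124: ceiling(124/1) = 124, use 1/124
Result: 8/31 = 1/4 + 1/124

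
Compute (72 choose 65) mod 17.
0

Using Lucas' theorem:
Write n=72 and k=65 in base 17:
n in base 17: [4, 4]
k in base 17: [3, 14]
C(72,65) mod 17 = ∏ C(n_i, k_i) mod 17
Digit binomials (mod 17): C(4,3) = 4; C(4,14) = 0 (k_i > n_i)
Product: 4 × 0 = 0 ≡ 0 (mod 17)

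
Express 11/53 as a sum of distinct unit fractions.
1/5 + 1/133 + 1/35245

Greedy algorithm:
11/53: ceiling(53/11) = 5, use 1/5
2/265: ceiling(265/2) = 133, use 1/133
1/35245: ceiling(35245/1) = 35245, use 1/35245
Result: 11/53 = 1/5 + 1/133 + 1/35245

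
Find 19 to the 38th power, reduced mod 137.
103

Repeated squaring. Binary of 38 = 100110.
19^1 ≡ 19 (mod 137); 19^2 ≡ 87 (mod 137); 19^4 ≡ 34 (mod 137); 19^8 ≡ 60 (mod 137); 19^16 ≡ 38 (mod 137); 19^32 ≡ 74 (mod 137)
19^38 = 19^2 × 19^4 × 19^32 ≡ 103 (mod 137)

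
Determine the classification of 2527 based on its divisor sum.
deficient

Proper divisors of 2527: sum = 1 + 7 + 19 + 133 + 361 = 521
Since 521 < 2527, 2527 is deficient.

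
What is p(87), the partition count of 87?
38887673

p(n) counts ways to write n as a sum of positive integers (order ignored).
Euler's pentagonal recurrence: p(k) = p(k-1) + p(k-2) - p(k-5) - p(k-7) + p(k-12) + p(k-15) - ... (offsets j(3j∓1)/2, signs ++--, p(0)=1, p(<0)=0).
DP table for k = 0..86: p(0)=1, p(1)=1, p(2)=2, p(3)=3, p(4)=5, p(5)=7, p(6)=11, p(7)=15, p(8)=22, p(9)=30, p(10)=42, p(11)=56, p(12)=77, p(13)=101, p(14)=135, p(15)=176, p(16)=231, p(17)=297, p(18)=385, p(19)=490, p(20)=627, p(21)=792, p(22)=1002, p(23)=1255, p(24)=1575, p(25)=1958, p(26)=2436, p(27)=3010, p(28)=3718, p(29)=4565, p(30)=5604, p(31)=6842, p(32)=8349, p(33)=10143, p(34)=12310, p(35)=14883, p(36)=17977, p(37)=21637, p(38)=26015, p(39)=31185, p(40)=37338, p(41)=44583, p(42)=53174, p(43)=63261, p(44)=75175, p(45)=89134, p(46)=105558, p(47)=124754, p(48)=147273, p(49)=173525, p(50)=204226, p(51)=239943, p(52)=281589, p(53)=329931, p(54)=386155, p(55)=451276, p(56)=526823, p(57)=614154, p(58)=715220, p(59)=831820, p(60)=966467, p(61)=1121505, p(62)=1300156, p(63)=1505499, p(64)=1741630, p(65)=2012558, p(66)=2323520, p(67)=2679689, p(68)=3087735, p(69)=3554345, p(70)=4087968, p(71)=4697205, p(72)=5392783, p(73)=6185689, p(74)=7089500, p(75)=8118264, p(76)=9289091, p(77)=10619863, p(78)=12132164, p(79)=13848650, p(80)=15796476, p(81)=18004327, p(82)=20506255, p(83)=23338469, p(84)=26543660, p(85)=30167357, p(86)=34262962.
Final step: p(87) = p(86) + p(85) - p(82) - p(80) + p(75) + p(72) - p(65) - p(61) + p(52) + p(47) - p(36) - p(30) + p(17) + p(10)
= 34262962 + 30167357 - 20506255 - 15796476 + 8118264 + 5392783 - 2012558 - 1121505 + 281589 + 124754 - 17977 - 5604 + 297 + 42
= 38887673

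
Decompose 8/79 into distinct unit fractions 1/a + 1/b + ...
1/10 + 1/790

Greedy algorithm:
8/79: ceiling(79/8) = 10, use 1/10
1/790: ceiling(790/1) = 790, use 1/790
Result: 8/79 = 1/10 + 1/790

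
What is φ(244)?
120

244 = 2^2 × 61
φ(n) = n × ∏(1 - 1/p) for each prime p dividing n
φ(244) = 244 × (1 - 1/2) × (1 - 1/61) = 120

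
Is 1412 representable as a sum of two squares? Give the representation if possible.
16² + 34² (a=16, b=34)

Factorization: 1412 = 2^2 × 353
By Fermat: n is sum of two squares iff every prime p ≡ 3 (mod 4) appears to even power.
All primes ≡ 3 (mod 4) appear to even power.
Search a = 0, 1, 2, … for 1412 - a² a perfect square: first hit at a = 16: 1412 - 256 = 1156 = 34².
1412 = 16² + 34² = 256 + 1156 ✓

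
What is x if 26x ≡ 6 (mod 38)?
x ≡ 9 (mod 19)

gcd(26, 38) = 2, which divides 6, so solutions exist.
Divide through by 2: 13x ≡ 3 (mod 19).
Find 13^(-1) mod 19 by the extended Euclidean algorithm:
19 = 1 × 13 + 6  ⟹  6 = (1)·19 + (-1)·13
13 = 2 × 6 + 1  ⟹  1 = (-2)·19 + (3)·13
So (3)·13 ≡ 1 (mod 19), i.e. 13^(-1) ≡ 3 (mod 19).
x ≡ 3 × 3 = 9 ≡ 9 (mod 19).
Check: 26 × 9 = 234 ≡ 6 (mod 38).
x ≡ 9 (mod 19), giving 2 solutions mod 38.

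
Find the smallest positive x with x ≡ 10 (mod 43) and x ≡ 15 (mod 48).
2031

Using Chinese Remainder Theorem:
M = 43 × 48 = 2064
M1 = 48, M2 = 43
y1 = 48^(-1) mod 43 = 26
y2 = 43^(-1) mod 48 = 19
x = (10×48×26 + 15×43×19) mod 2064 = 2031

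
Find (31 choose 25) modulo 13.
0

Using Lucas' theorem:
Write n=31 and k=25 in base 13:
n in base 13: [2, 5]
k in base 13: [1, 12]
C(31,25) mod 13 = ∏ C(n_i, k_i) mod 13
Digit binomials (mod 13): C(2,1) = 2; C(5,12) = 0 (k_i > n_i)
Product: 2 × 0 = 0 ≡ 0 (mod 13)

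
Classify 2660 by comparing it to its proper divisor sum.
abundant

Proper divisors of 2660: sum = 1 + 2 + 4 + 5 + 7 + 10 + 14 + 19 + ... + 380 + 532 + 665 + 1330 (23 divisors) = 4060
Since 4060 > 2660, 2660 is abundant.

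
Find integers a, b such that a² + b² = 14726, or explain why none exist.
Not possible

Factorization: 14726 = 2 × 37 × 199
By Fermat: n is sum of two squares iff every prime p ≡ 3 (mod 4) appears to even power.
Prime(s) ≡ 3 (mod 4) with odd exponent: [(199, 1)]
Therefore 14726 cannot be expressed as a² + b².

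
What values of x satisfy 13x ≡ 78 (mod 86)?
x ≡ 6 (mod 86)

gcd(13, 86) = 1, which divides 78, so solutions exist.
Find 13^(-1) mod 86 by the extended Euclidean algorithm:
86 = 6 × 13 + 8  ⟹  8 = (1)·86 + (-6)·13
13 = 1 × 8 + 5  ⟹  5 = (-1)·86 + (7)·13
8 = 1 × 5 + 3  ⟹  3 = (2)·86 + (-13)·13
5 = 1 × 3 + 2  ⟹  2 = (-3)·86 + (20)·13
3 = 1 × 2 + 1  ⟹  1 = (5)·86 + (-33)·13
So (-33)·13 ≡ 1 (mod 86), i.e. 13^(-1) ≡ -33 ≡ 53 (mod 86).
x ≡ 53 × 78 = 4134 ≡ 6 (mod 86).
Check: 13 × 6 = 78 ≡ 78 (mod 86).
Unique solution: x ≡ 6 (mod 86)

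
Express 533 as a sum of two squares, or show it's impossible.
2² + 23² (a=2, b=23)

Factorization: 533 = 13 × 41
By Fermat: n is sum of two squares iff every prime p ≡ 3 (mod 4) appears to even power.
All primes ≡ 3 (mod 4) appear to even power.
Search a = 0, 1, 2, … for 533 - a² a perfect square: first hit at a = 2: 533 - 4 = 529 = 23².
533 = 2² + 23² = 4 + 529 ✓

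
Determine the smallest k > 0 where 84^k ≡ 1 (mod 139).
46

139 is prime, so ord(84) divides φ(139) = 138.
Divisors of 138: 1, 2, 3, 6, 23, 46, 69, 138.
Repeated squaring: 84^1 ≡ 84, 84^2 ≡ 106, 84^4 ≡ 116, 84^8 ≡ 112, 84^16 ≡ 34, 84^32 ≡ 44, 84^64 ≡ 129, 84^128 ≡ 100 (mod 139).
Test 84^d mod 139 for each divisor d in increasing order:
84^1 ≡ 84
84^2 ≡ 106
84^3 = 84^2·84^1 ≡ 8
84^6 = 84^4·84^2 ≡ 64
84^23 = 84^16·84^4·84^2·84^1 ≡ 138
84^46 = 84^32·84^8·84^4·84^2 ≡ 1  ← first divisor giving 1
The order is 46.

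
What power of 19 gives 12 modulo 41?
3

Baby-step giant-step with step n = ⌈√41⌉ = 7.
Baby steps 19^j mod 41 (j:value) for j=0..6: 0:1, 1:19, 2:33, 3:12, 4:23, 5:27, 6:21.
h = 12 is already in the table at j=3, so x = 3.
Check: 19^3 ≡ 12 (mod 41).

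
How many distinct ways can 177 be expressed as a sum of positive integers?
522115831195

p(n) counts ways to write n as a sum of positive integers (order ignored).
Euler's pentagonal recurrence: p(k) = p(k-1) + p(k-2) - p(k-5) - p(k-7) + p(k-12) + p(k-15) - ... (offsets j(3j∓1)/2, signs ++--, p(0)=1, p(<0)=0).
DP table for k = 0..176: p(0)=1, p(1)=1, p(2)=2, p(3)=3, p(4)=5, p(5)=7, p(6)=11, p(7)=15, p(8)=22, p(9)=30, p(10)=42, p(11)=56, p(12)=77, p(13)=101, p(14)=135, p(15)=176, p(16)=231, p(17)=297, p(18)=385, p(19)=490, p(20)=627, p(21)=792, p(22)=1002, p(23)=1255, p(24)=1575, p(25)=1958, p(26)=2436, p(27)=3010, p(28)=3718, p(29)=4565, p(30)=5604, p(31)=6842, p(32)=8349, p(33)=10143, p(34)=12310, p(35)=14883, p(36)=17977, p(37)=21637, p(38)=26015, p(39)=31185, p(40)=37338, p(41)=44583, p(42)=53174, p(43)=63261, p(44)=75175, p(45)=89134, p(46)=105558, p(47)=124754, p(48)=147273, p(49)=173525, p(50)=204226, p(51)=239943, p(52)=281589, p(53)=329931, p(54)=386155, p(55)=451276, p(56)=526823, p(57)=614154, p(58)=715220, p(59)=831820, p(60)=966467, p(61)=1121505, p(62)=1300156, p(63)=1505499, p(64)=1741630, p(65)=2012558, p(66)=2323520, p(67)=2679689, p(68)=3087735, p(69)=3554345, p(70)=4087968, p(71)=4697205, p(72)=5392783, p(73)=6185689, p(74)=7089500, p(75)=8118264, p(76)=9289091, p(77)=10619863, p(78)=12132164, p(79)=13848650, p(80)=15796476, p(81)=18004327, p(82)=20506255, p(83)=23338469, p(84)=26543660, p(85)=30167357, p(86)=34262962, p(87)=38887673, p(88)=44108109, p(89)=49995925, p(90)=56634173, p(91)=64112359, p(92)=72533807, p(93)=82010177, p(94)=92669720, p(95)=104651419, p(96)=118114304, p(97)=133230930, p(98)=150198136, p(99)=169229875, p(100)=190569292, p(101)=214481126, p(102)=241265379, p(103)=271248950, p(104)=304801365, p(105)=342325709, p(106)=384276336, p(107)=431149389, p(108)=483502844, p(109)=541946240, p(110)=607163746, p(111)=679903203, p(112)=761002156, p(113)=851376628, p(114)=952050665, p(115)=1064144451, p(116)=1188908248, p(117)=1327710076, p(118)=1482074143, p(119)=1653668665, p(120)=1844349560, p(121)=2056148051, p(122)=2291320912, p(123)=2552338241, p(124)=2841940500, p(125)=3163127352, p(126)=3519222692, p(127)=3913864295, p(128)=4351078600, p(129)=4835271870, p(130)=5371315400, p(131)=5964539504, p(132)=6620830889, p(133)=7346629512, p(134)=8149040695, p(135)=9035836076, p(136)=10015581680, p(137)=11097645016, p(138)=12292341831, p(139)=13610949895, p(140)=15065878135, p(141)=16670689208, p(142)=18440293320, p(143)=20390982757, p(144)=22540654445, p(145)=24908858009, p(146)=27517052599, p(147)=30388671978, p(148)=33549419497, p(149)=37027355200, p(150)=40853235313, p(151)=45060624582, p(152)=49686288421, p(153)=54770336324, p(154)=60356673280, p(155)=66493182097, p(156)=73232243759, p(157)=80630964769, p(158)=88751778802, p(159)=97662728555, p(160)=107438159466, p(161)=118159068427, p(162)=129913904637, p(163)=142798995930, p(164)=156919475295, p(165)=172389800255, p(166)=189334822579, p(167)=207890420102, p(168)=228204732751, p(169)=250438925115, p(170)=274768617130, p(171)=301384802048, p(172)=330495499613, p(173)=362326859895, p(174)=397125074750, p(175)=435157697830, p(176)=476715857290.
Final step: p(177) = p(176) + p(175) - p(172) - p(170) + p(165) + p(162) - p(155) - p(151) + p(142) + p(137) - p(126) - p(120) + p(107) + p(100) - p(85) - p(77) + p(60) + p(51) - p(32) - p(22) + p(1)
= 476715857290 + 435157697830 - 330495499613 - 274768617130 + 172389800255 + 129913904637 - 66493182097 - 45060624582 + 18440293320 + 11097645016 - 3519222692 - 1844349560 + 431149389 + 190569292 - 30167357 - 10619863 + 966467 + 239943 - 8349 - 1002 + 1
= 522115831195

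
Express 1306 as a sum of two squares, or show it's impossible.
9² + 35² (a=9, b=35)

Factorization: 1306 = 2 × 653
By Fermat: n is sum of two squares iff every prime p ≡ 3 (mod 4) appears to even power.
All primes ≡ 3 (mod 4) appear to even power.
Search a = 0, 1, 2, … for 1306 - a² a perfect square: first hit at a = 9: 1306 - 81 = 1225 = 35².
1306 = 9² + 35² = 81 + 1225 ✓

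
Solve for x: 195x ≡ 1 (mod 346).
291

gcd(195, 346) = 1, so the inverse exists.
Extended Euclidean algorithm on (346, 195):
346 = 1 × 195 + 151  ⟹  151 = (1)·346 + (-1)·195
195 = 1 × 151 + 44  ⟹  44 = (-1)·346 + (2)·195
151 = 3 × 44 + 19  ⟹  19 = (4)·346 + (-7)·195
44 = 2 × 19 + 6  ⟹  6 = (-9)·346 + (16)·195
19 = 3 × 6 + 1  ⟹  1 = (31)·346 + (-55)·195
So (-55)·195 ≡ 1 (mod 346), i.e. 195^(-1) ≡ -55 ≡ 291 (mod 346).
Check: 195 × 291 = 56745 ≡ 1 (mod 346)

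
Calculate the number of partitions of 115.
1064144451

p(n) counts ways to write n as a sum of positive integers (order ignored).
Euler's pentagonal recurrence: p(k) = p(k-1) + p(k-2) - p(k-5) - p(k-7) + p(k-12) + p(k-15) - ... (offsets j(3j∓1)/2, signs ++--, p(0)=1, p(<0)=0).
DP table for k = 0..114: p(0)=1, p(1)=1, p(2)=2, p(3)=3, p(4)=5, p(5)=7, p(6)=11, p(7)=15, p(8)=22, p(9)=30, p(10)=42, p(11)=56, p(12)=77, p(13)=101, p(14)=135, p(15)=176, p(16)=231, p(17)=297, p(18)=385, p(19)=490, p(20)=627, p(21)=792, p(22)=1002, p(23)=1255, p(24)=1575, p(25)=1958, p(26)=2436, p(27)=3010, p(28)=3718, p(29)=4565, p(30)=5604, p(31)=6842, p(32)=8349, p(33)=10143, p(34)=12310, p(35)=14883, p(36)=17977, p(37)=21637, p(38)=26015, p(39)=31185, p(40)=37338, p(41)=44583, p(42)=53174, p(43)=63261, p(44)=75175, p(45)=89134, p(46)=105558, p(47)=124754, p(48)=147273, p(49)=173525, p(50)=204226, p(51)=239943, p(52)=281589, p(53)=329931, p(54)=386155, p(55)=451276, p(56)=526823, p(57)=614154, p(58)=715220, p(59)=831820, p(60)=966467, p(61)=1121505, p(62)=1300156, p(63)=1505499, p(64)=1741630, p(65)=2012558, p(66)=2323520, p(67)=2679689, p(68)=3087735, p(69)=3554345, p(70)=4087968, p(71)=4697205, p(72)=5392783, p(73)=6185689, p(74)=7089500, p(75)=8118264, p(76)=9289091, p(77)=10619863, p(78)=12132164, p(79)=13848650, p(80)=15796476, p(81)=18004327, p(82)=20506255, p(83)=23338469, p(84)=26543660, p(85)=30167357, p(86)=34262962, p(87)=38887673, p(88)=44108109, p(89)=49995925, p(90)=56634173, p(91)=64112359, p(92)=72533807, p(93)=82010177, p(94)=92669720, p(95)=104651419, p(96)=118114304, p(97)=133230930, p(98)=150198136, p(99)=169229875, p(100)=190569292, p(101)=214481126, p(102)=241265379, p(103)=271248950, p(104)=304801365, p(105)=342325709, p(106)=384276336, p(107)=431149389, p(108)=483502844, p(109)=541946240, p(110)=607163746, p(111)=679903203, p(112)=761002156, p(113)=851376628, p(114)=952050665.
Final step: p(115) = p(114) + p(113) - p(110) - p(108) + p(103) + p(100) - p(93) - p(89) + p(80) + p(75) - p(64) - p(58) + p(45) + p(38) - p(23) - p(15)
= 952050665 + 851376628 - 607163746 - 483502844 + 271248950 + 190569292 - 82010177 - 49995925 + 15796476 + 8118264 - 1741630 - 715220 + 89134 + 26015 - 1255 - 176
= 1064144451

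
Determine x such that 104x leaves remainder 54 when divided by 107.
x ≡ 89 (mod 107)

gcd(104, 107) = 1, which divides 54, so solutions exist.
Find 104^(-1) mod 107 by the extended Euclidean algorithm:
107 = 1 × 104 + 3  ⟹  3 = (1)·107 + (-1)·104
104 = 34 × 3 + 2  ⟹  2 = (-34)·107 + (35)·104
3 = 1 × 2 + 1  ⟹  1 = (35)·107 + (-36)·104
So (-36)·104 ≡ 1 (mod 107), i.e. 104^(-1) ≡ -36 ≡ 71 (mod 107).
x ≡ 71 × 54 = 3834 ≡ 89 (mod 107).
Check: 104 × 89 = 9256 ≡ 54 (mod 107).
Unique solution: x ≡ 89 (mod 107)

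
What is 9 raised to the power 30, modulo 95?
26

Repeated squaring. Binary of 30 = 11110.
9^1 ≡ 9 (mod 95); 9^2 ≡ 81 (mod 95); 9^4 ≡ 6 (mod 95); 9^8 ≡ 36 (mod 95); 9^16 ≡ 61 (mod 95)
9^30 = 9^2 × 9^4 × 9^8 × 9^16 ≡ 26 (mod 95)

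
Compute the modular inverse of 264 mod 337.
60

gcd(264, 337) = 1, so the inverse exists.
Extended Euclidean algorithm on (337, 264):
337 = 1 × 264 + 73  ⟹  73 = (1)·337 + (-1)·264
264 = 3 × 73 + 45  ⟹  45 = (-3)·337 + (4)·264
73 = 1 × 45 + 28  ⟹  28 = (4)·337 + (-5)·264
45 = 1 × 28 + 17  ⟹  17 = (-7)·337 + (9)·264
28 = 1 × 17 + 11  ⟹  11 = (11)·337 + (-14)·264
17 = 1 × 11 + 6  ⟹  6 = (-18)·337 + (23)·264
11 = 1 × 6 + 5  ⟹  5 = (29)·337 + (-37)·264
6 = 1 × 5 + 1  ⟹  1 = (-47)·337 + (60)·264
So (60)·264 ≡ 1 (mod 337), i.e. 264^(-1) ≡ 60 (mod 337).
Check: 264 × 60 = 15840 ≡ 1 (mod 337)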